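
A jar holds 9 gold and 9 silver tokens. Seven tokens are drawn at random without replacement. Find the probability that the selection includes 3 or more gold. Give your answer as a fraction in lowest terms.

Total selections: C(18,7) = 31824.
Favorable selections (3 or more gold): C(9,3)·C(9,4) + C(9,4)·C(9,3) + C(9,5)·C(9,2) + C(9,6)·C(9,1) + C(9,7)·C(9,0) = 10584 + 10584 + 4536 + 756 + 36 = 26496.
Probability = 26496/31824 = 184/221.

184/221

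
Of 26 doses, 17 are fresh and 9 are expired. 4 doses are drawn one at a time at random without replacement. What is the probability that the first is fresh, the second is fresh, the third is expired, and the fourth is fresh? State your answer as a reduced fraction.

Multiply the conditional probabilities at each draw: 17/26 · 16/25 · 9/24 · 15/23 = 36720/358800 = 153/1495.

153/1495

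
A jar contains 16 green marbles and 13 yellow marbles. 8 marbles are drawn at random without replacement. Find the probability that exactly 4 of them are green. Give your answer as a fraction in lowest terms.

There are C(29,8) = 4292145 ways to choose 8 from 29.
Selections with exactly 4 green: choose 4 of the 16 green and 4 of the 13 yellow, C(16,4)·C(13,4) = 1820·715 = 1301300.
Probability = 1301300/4292145 = 1820/6003.

1820/6003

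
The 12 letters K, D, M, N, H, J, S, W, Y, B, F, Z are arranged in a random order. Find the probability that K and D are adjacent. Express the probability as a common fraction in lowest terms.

There are 12! = 479001600 arrangements.
Treat K and D as a block: 11! arrangements of the blocks × 2 orders within the block = 2·39916800 = 79833600.
Probability = 79833600/479001600 = 1/6.

1/6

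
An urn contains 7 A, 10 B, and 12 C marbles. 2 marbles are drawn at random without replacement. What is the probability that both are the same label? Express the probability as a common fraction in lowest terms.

66/203

There are C(29,2) = 406 ways to draw 2 marbles.
All same label: C(7,2) + C(10,2) + C(12,2) = 21 + 45 + 66 = 132.
Probability = 132/406 = 66/203.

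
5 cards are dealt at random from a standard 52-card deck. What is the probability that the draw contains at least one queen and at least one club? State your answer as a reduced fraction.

229297/866320

There are C(52,5) = 2598960 possible draws.
By inclusion-exclusion on the complements, draws missing all queens or all clubs: C(48,5) + C(39,5) − C(36,5) = 1712304 + 575757 − 376992 = 1911069.
So draws with at least one of each: 2598960 − 1911069 = 687891, probability 687891/2598960 = 229297/866320.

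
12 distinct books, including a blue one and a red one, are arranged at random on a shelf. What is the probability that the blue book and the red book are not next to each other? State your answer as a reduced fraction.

There are 12! = 479001600 arrangements.
Arrangements with the blue book and the red book adjacent: 2·11! = 79833600.
So not adjacent: 479001600 − 79833600 = 399168000, probability 399168000/479001600 = 5/6.

5/6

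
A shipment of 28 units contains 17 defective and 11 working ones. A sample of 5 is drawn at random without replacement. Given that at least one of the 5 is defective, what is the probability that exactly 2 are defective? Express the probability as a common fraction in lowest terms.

Work in counts. Selections with at least one defective: C(28,5) − C(11,5) = 98280 − 462 = 97818.
Of those, selections where exactly 2 are defective: C(17,2)·C(11,3) = 136·165 = 22440.
Conditional probability = 22440/97818 = 220/959.

220/959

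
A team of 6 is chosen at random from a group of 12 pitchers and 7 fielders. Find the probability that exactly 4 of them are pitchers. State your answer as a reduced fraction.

Total number of selections: C(19,6) = 27132.
Selections with exactly 4 pitchers: choose 4 of the 12 pitchers and 2 of the 7 fielders, C(12,4)·C(7,2) = 495·21 = 10395.
Probability = 10395/27132 = 495/1292.

495/1292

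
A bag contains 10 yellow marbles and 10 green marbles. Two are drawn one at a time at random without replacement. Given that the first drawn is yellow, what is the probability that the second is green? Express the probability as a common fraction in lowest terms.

10/19

After removing one yellow, 19 remain: 9 yellow and 10 green.
So the probability the next is green is 10/19.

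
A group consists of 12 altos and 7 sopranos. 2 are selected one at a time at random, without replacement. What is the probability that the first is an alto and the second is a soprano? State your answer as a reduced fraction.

14/57

Multiply the conditional probabilities at each draw: 12/19 · 7/18 = 84/342 = 14/57.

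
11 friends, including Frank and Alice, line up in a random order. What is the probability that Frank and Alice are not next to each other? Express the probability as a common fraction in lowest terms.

9/11

There are 11! = 39916800 arrangements.
Arrangements with Frank and Alice adjacent: 2·10! = 7257600.
So not adjacent: 39916800 − 7257600 = 32659200, probability 32659200/39916800 = 9/11.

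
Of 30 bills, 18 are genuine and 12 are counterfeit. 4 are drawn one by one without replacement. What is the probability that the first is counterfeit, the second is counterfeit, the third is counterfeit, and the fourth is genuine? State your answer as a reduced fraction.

22/609

Multiply the conditional probabilities at each draw: 12/30 · 11/29 · 10/28 · 18/27 = 23760/657720 = 22/609.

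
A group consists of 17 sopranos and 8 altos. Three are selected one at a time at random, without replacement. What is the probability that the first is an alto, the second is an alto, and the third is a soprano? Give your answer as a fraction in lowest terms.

119/1725

Multiply the conditional probabilities at each draw: 8/25 · 7/24 · 17/23 = 952/13800 = 119/1725.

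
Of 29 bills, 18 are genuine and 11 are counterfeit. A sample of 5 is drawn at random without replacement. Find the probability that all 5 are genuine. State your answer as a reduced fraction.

136/1885

There are C(29,5) = 118755 possible selections.
Selections with all genuine: C(18,5) = 8568.
Probability = 8568/118755 = 136/1885.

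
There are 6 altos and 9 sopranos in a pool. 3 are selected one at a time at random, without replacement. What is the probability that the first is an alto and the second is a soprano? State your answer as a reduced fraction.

Multiply the conditional probabilities at each draw: 6/15 · 9/14 = 54/210 = 9/35.

9/35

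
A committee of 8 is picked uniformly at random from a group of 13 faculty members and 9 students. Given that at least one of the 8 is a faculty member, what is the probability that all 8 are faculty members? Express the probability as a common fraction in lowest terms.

11/2733

Work in counts. Selections with at least one faculty member: C(22,8) − C(9,8) = 319770 − 9 = 319761.
Of those, selections where all 8 are faculty members: C(13,8) = 1287.
Conditional probability = 1287/319761 = 11/2733.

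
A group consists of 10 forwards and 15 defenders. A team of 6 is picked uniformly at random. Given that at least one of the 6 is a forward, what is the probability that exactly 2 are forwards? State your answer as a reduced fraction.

585/1639

Work in counts. Selections with at least one forward: C(25,6) − C(15,6) = 177100 − 5005 = 172095.
Of those, selections where exactly 2 are forwards: C(10,2)·C(15,4) = 45·1365 = 61425.
Conditional probability = 61425/172095 = 585/1639.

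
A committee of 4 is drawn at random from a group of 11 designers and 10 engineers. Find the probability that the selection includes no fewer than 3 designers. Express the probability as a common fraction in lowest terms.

There are C(21,4) = 5985 ways to choose the 4.
Favorable selections (no fewer than 3 designers): C(11,3)·C(10,1) + C(11,4)·C(10,0) = 1650 + 330 = 1980.
Probability = 1980/5985 = 44/133.

44/133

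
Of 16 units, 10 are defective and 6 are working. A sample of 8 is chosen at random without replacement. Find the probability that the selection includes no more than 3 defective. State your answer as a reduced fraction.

17/286

There are C(16,8) = 12870 ways to choose the 8.
Favorable selections (no more than 3 defective): C(10,2)·C(6,6) + C(10,3)·C(6,5) = 45 + 720 = 765.
Probability = 765/12870 = 17/286.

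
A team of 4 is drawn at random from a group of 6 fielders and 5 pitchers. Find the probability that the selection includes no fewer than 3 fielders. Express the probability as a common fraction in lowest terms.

23/66

There are C(11,4) = 330 ways to choose the 4.
Favorable selections (no fewer than 3 fielders): C(6,3)·C(5,1) + C(6,4)·C(5,0) = 100 + 15 = 115.
Probability = 115/330 = 23/66.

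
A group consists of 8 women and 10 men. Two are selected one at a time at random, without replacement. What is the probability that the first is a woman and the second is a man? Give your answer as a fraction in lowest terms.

40/153

Multiply the conditional probabilities at each draw: 8/18 · 10/17 = 80/306 = 40/153.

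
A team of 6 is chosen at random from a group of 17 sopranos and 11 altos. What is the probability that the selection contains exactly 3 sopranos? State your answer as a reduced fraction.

There are C(28,6) = 376740 ways to choose 6 from 28.
Selections with exactly 3 sopranos: choose 3 of the 17 sopranos and 3 of the 11 altos, C(17,3)·C(11,3) = 680·165 = 112200.
Probability = 112200/376740 = 1870/6279.

1870/6279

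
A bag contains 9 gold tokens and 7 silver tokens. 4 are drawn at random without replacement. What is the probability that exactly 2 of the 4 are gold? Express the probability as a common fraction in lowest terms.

27/65

The sample space is all 4-subsets of the 16: C(16,4) = 1820.
Selections with exactly 2 gold: choose 2 of the 9 gold and 2 of the 7 silver, C(9,2)·C(7,2) = 36·21 = 756.
Probability = 756/1820 = 27/65.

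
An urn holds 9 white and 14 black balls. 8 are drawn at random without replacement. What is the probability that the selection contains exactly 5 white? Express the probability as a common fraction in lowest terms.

7644/81719

The sample space is all 8-subsets of the 23: C(23,8) = 490314.
Selections with exactly 5 white: choose 5 of the 9 white and 3 of the 14 black, C(9,5)·C(14,3) = 126·364 = 45864.
Probability = 45864/490314 = 7644/81719.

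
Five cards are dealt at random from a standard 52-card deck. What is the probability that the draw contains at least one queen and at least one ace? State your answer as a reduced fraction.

6509/64974

There are C(52,5) = 2598960 possible draws.
By inclusion-exclusion on the complements, draws missing all queens or all aces: C(48,5) + C(48,5) − C(44,5) = 1712304 + 1712304 − 1086008 = 2338600.
So draws with at least one of each: 2598960 − 2338600 = 260360, probability 260360/2598960 = 6509/64974.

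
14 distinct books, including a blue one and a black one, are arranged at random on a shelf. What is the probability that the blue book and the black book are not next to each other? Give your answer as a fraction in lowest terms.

6/7

There are 14! = 87178291200 arrangements.
Arrangements with the blue book and the black book adjacent: 2·13! = 12454041600.
So not adjacent: 87178291200 − 12454041600 = 74724249600, probability 74724249600/87178291200 = 6/7.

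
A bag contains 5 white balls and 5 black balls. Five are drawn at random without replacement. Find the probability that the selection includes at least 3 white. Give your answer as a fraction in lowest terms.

1/2

There are C(10,5) = 252 ways to choose the 5.
Favorable selections (at least 3 white): C(5,3)·C(5,2) + C(5,4)·C(5,1) + C(5,5)·C(5,0) = 100 + 25 + 1 = 126.
Probability = 126/252 = 1/2.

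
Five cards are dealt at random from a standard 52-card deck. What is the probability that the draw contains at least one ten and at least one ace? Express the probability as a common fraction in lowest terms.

6509/64974

There are C(52,5) = 2598960 possible draws.
By inclusion-exclusion on the complements, draws missing all tens or all aces: C(48,5) + C(48,5) − C(44,5) = 1712304 + 1712304 − 1086008 = 2338600.
So draws with at least one of each: 2598960 − 2338600 = 260360, probability 260360/2598960 = 6509/64974.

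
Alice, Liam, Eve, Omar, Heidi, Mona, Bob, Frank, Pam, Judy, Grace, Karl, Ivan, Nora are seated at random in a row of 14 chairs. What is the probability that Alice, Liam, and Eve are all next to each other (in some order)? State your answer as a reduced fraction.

3/91

There are 14! = 87178291200 arrangements.
Treat the three as one block: 12! placements × 3! orders within the block = 479001600·6 = 2874009600.
Probability = 2874009600/87178291200 = 3/91.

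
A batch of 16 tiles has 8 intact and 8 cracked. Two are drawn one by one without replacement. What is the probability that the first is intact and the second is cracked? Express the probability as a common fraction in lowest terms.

4/15

Multiply the conditional probabilities at each draw: 8/16 · 8/15 = 64/240 = 4/15.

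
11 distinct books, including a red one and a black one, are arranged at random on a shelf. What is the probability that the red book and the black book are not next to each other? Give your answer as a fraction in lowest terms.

There are 11! = 39916800 arrangements.
Arrangements with the red book and the black book adjacent: 2·10! = 7257600.
So not adjacent: 39916800 − 7257600 = 32659200, probability 32659200/39916800 = 9/11.

9/11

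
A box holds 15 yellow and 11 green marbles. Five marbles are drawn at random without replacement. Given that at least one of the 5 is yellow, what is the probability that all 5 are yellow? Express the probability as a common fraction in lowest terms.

273/5938

Work in counts. Selections with at least one yellow: C(26,5) − C(11,5) = 65780 − 462 = 65318.
Of those, selections where all 5 are yellow: C(15,5) = 3003.
Conditional probability = 3003/65318 = 273/5938.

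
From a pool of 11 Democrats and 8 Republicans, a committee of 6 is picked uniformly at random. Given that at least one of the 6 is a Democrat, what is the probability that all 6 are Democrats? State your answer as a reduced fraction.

Work in counts. Selections with at least one Democrat: C(19,6) − C(8,6) = 27132 − 28 = 27104.
Of those, selections where all 6 are Democrats: C(11,6) = 462.
Conditional probability = 462/27104 = 3/176.

3/176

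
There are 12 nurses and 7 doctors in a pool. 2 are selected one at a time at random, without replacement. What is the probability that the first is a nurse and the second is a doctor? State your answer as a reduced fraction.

Multiply the conditional probabilities at each draw: 12/19 · 7/18 = 84/342 = 14/57.

14/57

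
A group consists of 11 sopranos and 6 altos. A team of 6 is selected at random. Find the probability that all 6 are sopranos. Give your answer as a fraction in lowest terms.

33/884

There are C(17,6) = 12376 possible selections.
Selections with all sopranos: C(11,6) = 462.
Probability = 462/12376 = 33/884.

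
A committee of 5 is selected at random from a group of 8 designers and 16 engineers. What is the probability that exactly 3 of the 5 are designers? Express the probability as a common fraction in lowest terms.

Total number of selections: C(24,5) = 42504.
Selections with exactly 3 designers: choose 3 of the 8 designers and 2 of the 16 engineers, C(8,3)·C(16,2) = 56·120 = 6720.
Probability = 6720/42504 = 40/253.

40/253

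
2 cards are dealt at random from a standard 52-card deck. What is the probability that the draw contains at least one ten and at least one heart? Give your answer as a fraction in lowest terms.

There are C(52,2) = 1326 possible draws.
By inclusion-exclusion on the complements, draws missing all tens or all hearts: C(48,2) + C(39,2) − C(36,2) = 1128 + 741 − 630 = 1239.
So draws with at least one of each: 1326 − 1239 = 87, probability 87/1326 = 29/442.

29/442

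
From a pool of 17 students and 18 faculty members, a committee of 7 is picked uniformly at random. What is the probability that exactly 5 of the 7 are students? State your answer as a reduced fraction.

13923/98890

Total number of selections: C(35,7) = 6724520.
Selections with exactly 5 students: choose 5 of the 17 students and 2 of the 18 faculty members, C(17,5)·C(18,2) = 6188·153 = 946764.
Probability = 946764/6724520 = 13923/98890.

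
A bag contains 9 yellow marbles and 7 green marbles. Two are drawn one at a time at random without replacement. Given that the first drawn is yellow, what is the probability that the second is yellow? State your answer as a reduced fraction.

8/15

After removing one yellow, 15 remain: 8 yellow and 7 green.
So the probability the next is yellow is 8/15.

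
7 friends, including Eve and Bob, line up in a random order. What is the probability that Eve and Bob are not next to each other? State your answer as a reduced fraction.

There are 7! = 5040 arrangements.
Arrangements with Eve and Bob adjacent: 2·6! = 1440.
So not adjacent: 5040 − 1440 = 3600, probability 3600/5040 = 5/7.

5/7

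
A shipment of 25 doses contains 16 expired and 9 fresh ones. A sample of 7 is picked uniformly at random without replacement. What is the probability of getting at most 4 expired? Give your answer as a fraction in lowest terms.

11997/24035

Total selections: C(25,7) = 480700.
Favorable selections (at most 4 expired): C(16,0)·C(9,7) + C(16,1)·C(9,6) + C(16,2)·C(9,5) + C(16,3)·C(9,4) + C(16,4)·C(9,3) = 36 + 1344 + 15120 + 70560 + 152880 = 239940.
Probability = 239940/480700 = 11997/24035.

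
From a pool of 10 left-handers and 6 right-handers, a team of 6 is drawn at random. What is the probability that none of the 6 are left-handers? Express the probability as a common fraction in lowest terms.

1/8008

There are C(16,6) = 8008 possible selections.
Selections with no left-handers (all right-handers): C(6,6) = 1.
Probability = 1/8008.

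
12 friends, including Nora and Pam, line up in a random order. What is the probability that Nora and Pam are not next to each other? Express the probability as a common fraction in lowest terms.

There are 12! = 479001600 arrangements.
Arrangements with Nora and Pam adjacent: 2·11! = 79833600.
So not adjacent: 479001600 − 79833600 = 399168000, probability 399168000/479001600 = 5/6.

5/6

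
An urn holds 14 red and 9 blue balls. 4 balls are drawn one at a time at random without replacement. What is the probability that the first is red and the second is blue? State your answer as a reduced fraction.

63/253

Multiply the conditional probabilities at each draw: 14/23 · 9/22 = 126/506 = 63/253.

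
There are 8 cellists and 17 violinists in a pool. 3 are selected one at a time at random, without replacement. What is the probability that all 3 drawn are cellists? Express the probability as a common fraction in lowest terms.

14/575

Multiply the conditional probabilities at each draw: 8/25 · 7/24 · 6/23 = 336/13800 = 14/575.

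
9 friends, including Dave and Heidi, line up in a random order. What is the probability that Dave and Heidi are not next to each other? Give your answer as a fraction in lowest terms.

7/9

There are 9! = 362880 arrangements.
Arrangements with Dave and Heidi adjacent: 2·8! = 80640.
So not adjacent: 362880 − 80640 = 282240, probability 282240/362880 = 7/9.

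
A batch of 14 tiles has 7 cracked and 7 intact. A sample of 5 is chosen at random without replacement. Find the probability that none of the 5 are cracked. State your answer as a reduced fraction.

There are C(14,5) = 2002 possible selections.
Selections with no cracked (all intact): C(7,5) = 21.
Probability = 21/2002 = 3/286.

3/286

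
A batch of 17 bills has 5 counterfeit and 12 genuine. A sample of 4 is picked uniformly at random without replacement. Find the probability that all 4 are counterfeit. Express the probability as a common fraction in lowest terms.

There are C(17,4) = 2380 possible selections.
Selections with all counterfeit: C(5,4) = 5.
Probability = 5/2380 = 1/476.

1/476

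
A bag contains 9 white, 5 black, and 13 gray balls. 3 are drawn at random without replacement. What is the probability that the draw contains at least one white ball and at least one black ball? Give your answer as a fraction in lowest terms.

19/65

There are C(27,3) = 2925 possible draws.
By inclusion-exclusion on the complements, draws missing all white or all black: C(18,3) + C(22,3) − C(13,3) = 816 + 1540 − 286 = 2070.
So draws with at least one of each: 2925 − 2070 = 855, probability 855/2925 = 19/65.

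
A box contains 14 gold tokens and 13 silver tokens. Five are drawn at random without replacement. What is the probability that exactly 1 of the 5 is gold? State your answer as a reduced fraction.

77/621

Total number of selections: C(27,5) = 80730.
Selections with exactly 1 gold: choose 1 of the 14 gold and 4 of the 13 silver, C(14,1)·C(13,4) = 14·715 = 10010.
Probability = 10010/80730 = 77/621.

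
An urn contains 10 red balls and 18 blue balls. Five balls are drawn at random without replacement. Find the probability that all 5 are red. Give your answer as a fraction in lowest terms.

There are C(28,5) = 98280 possible selections.
Selections with all red: C(10,5) = 252.
Probability = 252/98280 = 1/390.

1/390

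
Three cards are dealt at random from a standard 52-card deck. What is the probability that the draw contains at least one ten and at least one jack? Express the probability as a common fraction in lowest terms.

There are C(52,3) = 22100 possible draws.
By inclusion-exclusion on the complements, draws missing all tens or all jacks: C(48,3) + C(48,3) − C(44,3) = 17296 + 17296 − 13244 = 21348.
So draws with at least one of each: 22100 − 21348 = 752, probability 752/22100 = 188/5525.

188/5525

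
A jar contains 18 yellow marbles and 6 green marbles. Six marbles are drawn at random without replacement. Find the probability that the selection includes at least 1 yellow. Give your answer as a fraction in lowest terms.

Total selections: C(24,6) = 134596.
The complement is all 6 are green: C(6,6) = 1.
Probability = 1 − 1/134596 = 134595/134596.

134595/134596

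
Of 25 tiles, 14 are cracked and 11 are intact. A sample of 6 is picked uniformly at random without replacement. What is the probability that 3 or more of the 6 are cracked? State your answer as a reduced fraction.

91/115

There are C(25,6) = 177100 ways to choose the 6.
Count the complement (fewer than 3 cracked): C(14,0)·C(11,6) + C(14,1)·C(11,5) + C(14,2)·C(11,4) = 462 + 6468 + 30030 = 36960.
Probability = 1 − 36960/177100 = 140140/177100 = 91/115.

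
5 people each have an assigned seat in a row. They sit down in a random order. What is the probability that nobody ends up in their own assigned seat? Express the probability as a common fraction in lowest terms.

11/30

There are 5! = 120 seatings.
By inclusion-exclusion, seatings with no fixed points: C(5,0)·5! − C(5,1)·4! + C(5,2)·3! − C(5,3)·2! + C(5,4)·1! − C(5,5)·0! = 44.
Probability = 44/120 = 11/30.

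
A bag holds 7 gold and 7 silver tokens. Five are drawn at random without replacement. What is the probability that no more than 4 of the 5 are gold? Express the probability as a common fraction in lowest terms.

283/286

There are C(14,5) = 2002 ways to choose the 5.
The complement is exactly 5 gold: C(7,5)·C(7,0) = 21.
Probability = 1 − 21/2002 = 1981/2002 = 283/286.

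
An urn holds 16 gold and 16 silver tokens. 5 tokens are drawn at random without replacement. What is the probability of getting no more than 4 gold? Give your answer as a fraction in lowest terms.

There are C(32,5) = 201376 ways to choose the 5.
The complement is exactly 5 gold: C(16,5)·C(16,0) = 4368.
Probability = 1 − 4368/201376 = 197008/201376 = 1759/1798.

1759/1798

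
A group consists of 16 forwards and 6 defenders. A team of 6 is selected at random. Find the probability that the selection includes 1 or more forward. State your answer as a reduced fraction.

74612/74613

There are C(22,6) = 74613 ways to choose the 6.
The complement is all 6 are defenders: C(6,6) = 1.
Probability = 1 − 1/74613 = 74612/74613.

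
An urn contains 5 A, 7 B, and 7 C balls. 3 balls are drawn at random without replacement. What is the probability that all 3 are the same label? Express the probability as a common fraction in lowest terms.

80/969

There are C(19,3) = 969 ways to draw 3 balls.
All same label: C(5,3) + C(7,3) + C(7,3) = 10 + 35 + 35 = 80.
Probability = 80/969.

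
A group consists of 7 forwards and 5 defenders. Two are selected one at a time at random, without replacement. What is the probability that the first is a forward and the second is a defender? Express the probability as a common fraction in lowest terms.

35/132

Multiply the conditional probabilities at each draw: 7/12 · 5/11 = 35/132.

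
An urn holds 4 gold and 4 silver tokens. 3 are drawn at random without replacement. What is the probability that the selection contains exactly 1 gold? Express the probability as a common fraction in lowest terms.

3/7

The sample space is all 3-subsets of the 8: C(8,3) = 56.
Selections with exactly 1 gold: choose 1 of the 4 gold and 2 of the 4 silver, C(4,1)·C(4,2) = 4·6 = 24.
Probability = 24/56 = 3/7.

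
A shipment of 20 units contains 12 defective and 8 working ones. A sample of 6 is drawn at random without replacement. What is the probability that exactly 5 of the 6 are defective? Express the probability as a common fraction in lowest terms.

264/1615

There are C(20,6) = 38760 ways to choose 6 from 20.
Selections with exactly 5 defective: choose 5 of the 12 defective and 1 of the 8 working, C(12,5)·C(8,1) = 792·8 = 6336.
Probability = 6336/38760 = 264/1615.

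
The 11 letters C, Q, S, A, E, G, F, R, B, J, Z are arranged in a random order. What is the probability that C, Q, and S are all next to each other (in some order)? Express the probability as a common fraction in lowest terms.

3/55

There are 11! = 39916800 arrangements.
Treat the three as one block: 9! placements × 3! orders within the block = 362880·6 = 2177280.
Probability = 2177280/39916800 = 3/55.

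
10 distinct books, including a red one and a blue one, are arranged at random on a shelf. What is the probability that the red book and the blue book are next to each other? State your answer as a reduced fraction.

1/5

There are 10! = 3628800 arrangements.
Treat the red book and the blue book as a block: 9! arrangements of the blocks × 2 orders within the block = 2·362880 = 725760.
Probability = 725760/3628800 = 1/5.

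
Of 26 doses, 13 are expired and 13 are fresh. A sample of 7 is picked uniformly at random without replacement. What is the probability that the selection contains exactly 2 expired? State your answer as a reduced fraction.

Total number of selections: C(26,7) = 657800.
Selections with exactly 2 expired: choose 2 of the 13 expired and 5 of the 13 fresh, C(13,2)·C(13,5) = 78·1287 = 100386.
Probability = 100386/657800 = 351/2300.

351/2300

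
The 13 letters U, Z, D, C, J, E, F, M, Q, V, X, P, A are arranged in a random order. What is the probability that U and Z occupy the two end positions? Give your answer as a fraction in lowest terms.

There are 13! = 6227020800 arrangements.
Place U and Z at the ends in 2 ways, arrange the remaining 11 in 11! = 39916800 ways: 2·39916800 = 79833600.
Probability = 79833600/6227020800 = 1/78.

1/78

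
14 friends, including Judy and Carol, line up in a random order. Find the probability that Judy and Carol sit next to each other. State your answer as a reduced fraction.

1/7

There are 14! = 87178291200 arrangements.
Treat Judy and Carol as a block: 13! arrangements of the blocks × 2 orders within the block = 2·6227020800 = 12454041600.
Probability = 12454041600/87178291200 = 1/7.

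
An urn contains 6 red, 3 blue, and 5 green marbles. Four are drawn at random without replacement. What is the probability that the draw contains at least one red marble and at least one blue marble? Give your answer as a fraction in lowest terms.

There are C(14,4) = 1001 possible draws.
By inclusion-exclusion on the complements, draws missing all red or all blue: C(8,4) + C(11,4) − C(5,4) = 70 + 330 − 5 = 395.
So draws with at least one of each: 1001 − 395 = 606, probability 606/1001.

606/1001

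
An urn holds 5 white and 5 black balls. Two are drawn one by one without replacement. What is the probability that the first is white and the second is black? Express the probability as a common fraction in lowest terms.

Multiply the conditional probabilities at each draw: 5/10 · 5/9 = 25/90 = 5/18.

5/18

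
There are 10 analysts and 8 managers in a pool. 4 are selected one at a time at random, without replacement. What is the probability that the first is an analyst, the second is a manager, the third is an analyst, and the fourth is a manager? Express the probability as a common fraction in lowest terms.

Multiply the conditional probabilities at each draw: 10/18 · 8/17 · 9/16 · 7/15 = 5040/73440 = 7/102.

7/102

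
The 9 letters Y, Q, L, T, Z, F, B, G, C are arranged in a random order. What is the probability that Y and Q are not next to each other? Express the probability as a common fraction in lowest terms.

7/9

There are 9! = 362880 arrangements.
Arrangements with Y and Q adjacent: 2·8! = 80640.
So not adjacent: 362880 − 80640 = 282240, probability 282240/362880 = 7/9.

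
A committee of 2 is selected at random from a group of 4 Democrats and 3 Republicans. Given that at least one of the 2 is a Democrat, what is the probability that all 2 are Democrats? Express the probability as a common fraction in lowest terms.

1/3

Work in counts. Selections with at least one Democrat: C(7,2) − C(3,2) = 21 − 3 = 18.
Of those, selections where all 2 are Democrats: C(4,2) = 6.
Conditional probability = 6/18 = 1/3.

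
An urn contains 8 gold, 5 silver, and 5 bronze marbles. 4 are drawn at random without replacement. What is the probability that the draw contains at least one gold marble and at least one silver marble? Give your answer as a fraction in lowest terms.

107/153

There are C(18,4) = 3060 possible draws.
By inclusion-exclusion on the complements, draws missing all gold or all silver: C(10,4) + C(13,4) − C(5,4) = 210 + 715 − 5 = 920.
So draws with at least one of each: 3060 − 920 = 2140, probability 2140/3060 = 107/153.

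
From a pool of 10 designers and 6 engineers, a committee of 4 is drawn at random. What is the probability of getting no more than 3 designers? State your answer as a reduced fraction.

Total selections: C(16,4) = 1820.
Favorable selections (no more than 3 designers): C(10,0)·C(6,4) + C(10,1)·C(6,3) + C(10,2)·C(6,2) + C(10,3)·C(6,1) = 15 + 200 + 675 + 720 = 1610.
Probability = 1610/1820 = 23/26.

23/26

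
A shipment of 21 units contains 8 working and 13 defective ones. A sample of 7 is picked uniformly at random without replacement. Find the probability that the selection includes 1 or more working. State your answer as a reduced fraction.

9547/9690

There are C(21,7) = 116280 ways to choose the 7.
The complement is all 7 are defective: C(13,7) = 1716.
Probability = 1 − 1716/116280 = 114564/116280 = 9547/9690.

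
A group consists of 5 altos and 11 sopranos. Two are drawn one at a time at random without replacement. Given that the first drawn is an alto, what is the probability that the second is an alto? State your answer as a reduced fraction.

4/15

After removing one alto, 15 remain: 4 altos and 11 sopranos.
So the probability the next is an alto is 4/15.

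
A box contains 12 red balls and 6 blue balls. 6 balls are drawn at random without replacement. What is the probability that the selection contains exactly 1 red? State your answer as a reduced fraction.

6/1547

The sample space is all 6-subsets of the 18: C(18,6) = 18564.
Selections with exactly 1 red: choose 1 of the 12 red and 5 of the 6 blue, C(12,1)·C(6,5) = 12·6 = 72.
Probability = 72/18564 = 6/1547.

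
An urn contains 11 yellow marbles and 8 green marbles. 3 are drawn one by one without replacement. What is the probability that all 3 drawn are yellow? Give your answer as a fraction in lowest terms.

55/323

Multiply the conditional probabilities at each draw: 11/19 · 10/18 · 9/17 = 990/5814 = 55/323.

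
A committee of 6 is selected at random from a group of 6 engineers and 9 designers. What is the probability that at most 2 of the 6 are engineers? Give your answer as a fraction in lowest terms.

6/11

There are C(15,6) = 5005 ways to choose the 6.
Favorable selections (at most 2 engineers): C(6,0)·C(9,6) + C(6,1)·C(9,5) + C(6,2)·C(9,4) = 84 + 756 + 1890 = 2730.
Probability = 2730/5005 = 6/11.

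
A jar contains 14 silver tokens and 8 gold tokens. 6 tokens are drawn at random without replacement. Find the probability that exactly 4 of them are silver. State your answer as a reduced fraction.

The sample space is all 6-subsets of the 22: C(22,6) = 74613.
Selections with exactly 4 silver: choose 4 of the 14 silver and 2 of the 8 gold, C(14,4)·C(8,2) = 1001·28 = 28028.
Probability = 28028/74613 = 364/969.

364/969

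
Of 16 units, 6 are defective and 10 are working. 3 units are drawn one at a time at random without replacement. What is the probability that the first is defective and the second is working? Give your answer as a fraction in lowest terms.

Multiply the conditional probabilities at each draw: 6/16 · 10/15 = 60/240 = 1/4.

1/4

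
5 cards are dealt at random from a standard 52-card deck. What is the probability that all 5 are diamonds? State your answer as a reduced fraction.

There are C(52,5) = 2598960 possible 5-card hands.
Hands that are all diamonds: C(13,5) = 1287.
Probability = 1287/2598960 = 33/66640.

33/66640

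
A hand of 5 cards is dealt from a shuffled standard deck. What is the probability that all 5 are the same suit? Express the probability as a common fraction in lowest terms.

33/16660

There are C(52,5) = 2598960 possible 5-card hands.
Hands of one suit: 4 suits × C(13,5) = 4·1287 = 5148.
Probability = 5148/2598960 = 33/16660.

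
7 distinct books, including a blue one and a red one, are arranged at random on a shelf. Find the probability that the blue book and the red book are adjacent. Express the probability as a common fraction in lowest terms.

There are 7! = 5040 arrangements.
Treat the blue book and the red book as a block: 6! arrangements of the blocks × 2 orders within the block = 2·720 = 1440.
Probability = 1440/5040 = 2/7.

2/7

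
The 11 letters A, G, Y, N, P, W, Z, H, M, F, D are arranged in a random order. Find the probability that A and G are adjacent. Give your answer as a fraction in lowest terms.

2/11

There are 11! = 39916800 arrangements.
Treat A and G as a block: 10! arrangements of the blocks × 2 orders within the block = 2·3628800 = 7257600.
Probability = 7257600/39916800 = 2/11.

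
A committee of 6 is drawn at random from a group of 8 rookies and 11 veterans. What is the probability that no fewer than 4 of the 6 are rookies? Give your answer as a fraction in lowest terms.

There are C(19,6) = 27132 ways to choose the 6.
Favorable selections (no fewer than 4 rookies): C(8,4)·C(11,2) + C(8,5)·C(11,1) + C(8,6)·C(11,0) = 3850 + 616 + 28 = 4494.
Probability = 4494/27132 = 107/646.

107/646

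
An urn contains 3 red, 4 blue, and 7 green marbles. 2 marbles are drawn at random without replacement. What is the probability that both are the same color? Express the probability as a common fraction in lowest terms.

30/91

There are C(14,2) = 91 ways to draw 2 marbles.
All same color: C(3,2) + C(4,2) + C(7,2) = 3 + 6 + 21 = 30.
Probability = 30/91.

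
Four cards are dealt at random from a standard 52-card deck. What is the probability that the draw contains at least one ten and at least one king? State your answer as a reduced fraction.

There are C(52,4) = 270725 possible draws.
By inclusion-exclusion on the complements, draws missing all tens or all kings: C(48,4) + C(48,4) − C(44,4) = 194580 + 194580 − 135751 = 253409.
So draws with at least one of each: 270725 − 253409 = 17316, probability 17316/270725 = 1332/20825.

1332/20825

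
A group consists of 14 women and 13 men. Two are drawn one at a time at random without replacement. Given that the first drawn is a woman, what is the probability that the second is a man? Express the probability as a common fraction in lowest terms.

1/2

After removing one woman, 26 remain: 13 women and 13 men.
So the probability the next is a man is 13/26 = 1/2.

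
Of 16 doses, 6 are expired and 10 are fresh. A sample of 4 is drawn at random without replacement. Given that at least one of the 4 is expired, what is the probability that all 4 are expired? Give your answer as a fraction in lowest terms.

3/322

Work in counts. Selections with at least one expired: C(16,4) − C(10,4) = 1820 − 210 = 1610.
Of those, selections where all 4 are expired: C(6,4) = 15.
Conditional probability = 15/1610 = 3/322.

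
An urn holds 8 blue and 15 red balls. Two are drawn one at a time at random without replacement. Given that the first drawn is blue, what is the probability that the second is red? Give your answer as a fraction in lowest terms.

15/22

After removing one blue, 22 remain: 7 blue and 15 red.
So the probability the next is red is 15/22.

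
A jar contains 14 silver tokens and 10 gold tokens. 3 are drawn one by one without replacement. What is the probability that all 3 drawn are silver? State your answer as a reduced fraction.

Multiply the conditional probabilities at each draw: 14/24 · 13/23 · 12/22 = 2184/12144 = 91/506.

91/506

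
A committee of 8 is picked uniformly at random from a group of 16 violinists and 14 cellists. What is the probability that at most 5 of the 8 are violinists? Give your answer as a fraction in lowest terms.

126953/150075

Total selections: C(30,8) = 5852925.
Count the complement (more than 5 violinists): C(16,6)·C(14,2) + C(16,7)·C(14,1) + C(16,8)·C(14,0) = 728728 + 160160 + 12870 = 901758.
Probability = 1 − 901758/5852925 = 4951167/5852925 = 126953/150075.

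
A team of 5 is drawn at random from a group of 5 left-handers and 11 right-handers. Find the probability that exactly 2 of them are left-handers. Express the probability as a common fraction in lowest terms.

Total number of selections: C(16,5) = 4368.
Selections with exactly 2 left-handers: choose 2 of the 5 left-handers and 3 of the 11 right-handers, C(5,2)·C(11,3) = 10·165 = 1650.
Probability = 1650/4368 = 275/728.

275/728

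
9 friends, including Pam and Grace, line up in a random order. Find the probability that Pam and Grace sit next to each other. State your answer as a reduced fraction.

2/9

There are 9! = 362880 arrangements.
Treat Pam and Grace as a block: 8! arrangements of the blocks × 2 orders within the block = 2·40320 = 80640.
Probability = 80640/362880 = 2/9.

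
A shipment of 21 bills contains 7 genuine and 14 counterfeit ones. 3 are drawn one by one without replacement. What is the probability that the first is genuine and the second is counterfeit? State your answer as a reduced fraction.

7/30

Multiply the conditional probabilities at each draw: 7/21 · 14/20 = 98/420 = 7/30.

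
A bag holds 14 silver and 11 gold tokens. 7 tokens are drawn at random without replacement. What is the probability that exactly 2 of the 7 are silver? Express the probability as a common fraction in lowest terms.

1911/21850

There are C(25,7) = 480700 ways to choose 7 from 25.
Selections with exactly 2 silver: choose 2 of the 14 silver and 5 of the 11 gold, C(14,2)·C(11,5) = 91·462 = 42042.
Probability = 42042/480700 = 1911/21850.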